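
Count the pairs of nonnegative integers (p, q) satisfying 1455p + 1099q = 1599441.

gcd(1455, 1099) = 1.
By Bézout, 1455×(-71) + 1099×(94) = 1.
One solution: (458, 849).
General: p = 458 + 1099t, q = 849 - 1455t.
p ≥ 0 ⇒ t ≥ 0; q ≥ 0 ⇒ t ≤ 0. So t ∈ [0, 0]: 1 solution.

1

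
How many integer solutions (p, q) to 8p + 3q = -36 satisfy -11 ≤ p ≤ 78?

gcd(8, 3):
  8 = 2*3 + 2
  3 = 1*2 + 1
  2 = 2*1
so gcd(8, 3) = 1.
Back-substitute for Bézout coefficients:
  1 = 3 - 1*2
  ... = 8*(-1) + 3*(3)
Scale by -36: particular solution (36, -108); reduce p mod 3: (0, -12).
General solution: p = 0 + 3t, q = -12 - 8t for integer t.
-11 ≤ 0 + 3t ≤ 78 gives t ∈ [-3, 26], which is 30 values.

30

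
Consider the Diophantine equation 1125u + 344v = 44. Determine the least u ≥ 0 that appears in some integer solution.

252

gcd(1125, 344):
  1125 = 3*344 + 93
  344 = 3*93 + 65
  93 = 1*65 + 28
  65 = 2*28 + 9
  28 = 3*9 + 1
  9 = 9*1
so gcd(1125, 344) = 1.
1 divides 44, so solutions exist.
Back-substitute for Bézout coefficients:
  1 = 28 - 3*9
  ... = 1125*(37) + 344*(-121)
Scale by 44/1 = 44: (u₀, v₀) = (1628, -5324).
General solution: u = 1628 + 344t, v = -5324 - 1125t for integer t.
u ≥ 0: smallest is 1628 mod 344 = 252 (at t = -4), with v = -824.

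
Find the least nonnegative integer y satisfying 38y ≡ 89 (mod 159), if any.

gcd(159, 38):
  159 = 4×38 + 7
  38 = 5×7 + 3
  7 = 2×3 + 1
  3 = 3×1
so gcd(159, 38) = 1.
1 divides 89, so solutions exist.
Back-substitute for Bézout coefficients:
  1 = 7 - 2×3
  ... = 38×(-46) + 159×(11)
So 38×(-46) ≡ 1 (mod 159); multiply by 89: y ≡ -4094 (mod 159).
Smallest nonnegative: y = -4094 mod 159 = 40.

40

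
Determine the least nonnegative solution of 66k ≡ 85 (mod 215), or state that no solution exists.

gcd(215, 66) = 1.
1 divides 85, so solutions exist.
By Bézout, 66·(101) + 215·(-31) = 1.
So 66·(101) ≡ 1 (mod 215); multiply by 85: k ≡ 8585 (mod 215).
Smallest nonnegative: k = 8585 mod 215 = 200.

200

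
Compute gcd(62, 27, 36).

gcd(62, 27) = 1.
gcd(1, 36) = 1.

1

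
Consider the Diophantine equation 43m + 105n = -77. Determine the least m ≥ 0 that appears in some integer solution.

91

gcd(105, 43):
  105 = 2·43 + 19
  43 = 2·19 + 5
  19 = 3·5 + 4
  5 = 1·4 + 1
  4 = 4·1
so gcd(105, 43) = 1.
1 divides -77, so solutions exist.
Back-substitute for Bézout coefficients:
  1 = 5 - 1·4
  ... = 43·(22) + 105·(-9)
Scale by -77/1 = -77: (m₀, n₀) = (-1694, 693).
General solution: m = -1694 + 105t, n = 693 - 43t for integer t.
m ≥ 0: smallest is -1694 mod 105 = 91 (at t = 17), with n = -38.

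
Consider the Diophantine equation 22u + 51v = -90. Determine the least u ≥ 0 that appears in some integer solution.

gcd(51, 22) = 1  (51 = 2×22 + 7, 22 = 3×7 + 1, 7 = 7×1).
1 divides -90, so solutions exist.
Back-substituting, 22×(7) + 51×(-3) = 1.
Scale by -90/1 = -90: (u₀, v₀) = (-630, 270).
General solution: u = -630 + 51t, v = 270 - 22t for integer t.
u ≥ 0: smallest is -630 mod 51 = 33 (at t = 13), with v = -16.

33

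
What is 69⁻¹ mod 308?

gcd(308, 69) = 1  (308 = 4*69 + 32, 69 = 2*32 + 5, 32 = 6*5 + 2, 5 = 2*2 + 1, 2 = 2*1).
Back-substituting, 69*(125) + 308*(-28) = 1.
So 69*125 ≡ 1 (mod 308), and 125 mod 308 = 125.

125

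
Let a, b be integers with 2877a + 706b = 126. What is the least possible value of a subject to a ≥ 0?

gcd(2877, 706) = 1  (2877 = 4·706 + 53, 706 = 13·53 + 17, 53 = 3·17 + 2, 17 = 8·2 + 1, 2 = 2·1).
1 divides 126, so solutions exist.
Back-substituting, 2877·(-333) + 706·(1357) = 1.
Scale by 126/1 = 126: (a₀, b₀) = (-41958, 170982).
General solution: a = -41958 + 706t, b = 170982 - 2877t for integer t.
a ≥ 0: smallest is -41958 mod 706 = 402 (at t = 60), with b = -1638.

402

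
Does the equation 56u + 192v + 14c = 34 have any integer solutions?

yes

gcd(192, 56) = 8  (192 = 3*56 + 24, 56 = 2*24 + 8, 24 = 3*8).
gcd(8, 14) = 2.
2 divides 34, so integer solutions exist.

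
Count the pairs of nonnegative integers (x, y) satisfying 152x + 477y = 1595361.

gcd(477, 152):
  477 = 3×152 + 21
  152 = 7×21 + 5
  21 = 4×5 + 1
  5 = 5×1
so gcd(477, 152) = 1.
Back-substitute for Bézout coefficients:
  1 = 21 - 4×5
  ... = 152×(-91) + 477×(29)
Scale by 1595361: one solution is (-145177851, 46265469). Reduce x mod 477: (438, 3205).
General: x = 438 + 477t, y = 3205 - 152t.
x ≥ 0 ⇒ t ≥ 0; y ≥ 0 ⇒ t ≤ 21. So t ∈ [0, 21]: 22 solutions.

22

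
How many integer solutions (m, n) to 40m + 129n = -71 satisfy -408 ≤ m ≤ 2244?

21

gcd(129, 40) = 1.
By Bézout, 40*(-29) + 129*(9) = 1.
Particular solution: (124, -39).
General solution: m = 124 + 129t, n = -39 - 40t for integer t.
-408 ≤ 124 + 129t ≤ 2244 gives t ∈ [-4, 16], which is 21 values.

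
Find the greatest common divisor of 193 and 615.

gcd(615, 193):
  615 = 3×193 + 36
  193 = 5×36 + 13
  36 = 2×13 + 10
  13 = 1×10 + 3
  10 = 3×3 + 1
  3 = 3×1
so gcd(615, 193) = 1.

1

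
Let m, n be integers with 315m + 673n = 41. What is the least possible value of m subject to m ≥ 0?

gcd(673, 315):
  673 = 2*315 + 43
  315 = 7*43 + 14
  43 = 3*14 + 1
  14 = 14*1
so gcd(673, 315) = 1.
1 divides 41, so solutions exist.
Back-substitute for Bézout coefficients:
  1 = 43 - 3*14
  ... = 315*(-47) + 673*(22)
Scale by 41/1 = 41: (m₀, n₀) = (-1927, 902).
General solution: m = -1927 + 673t, n = 902 - 315t for integer t.
m ≥ 0: smallest is -1927 mod 673 = 92 (at t = 3), with n = -43.

92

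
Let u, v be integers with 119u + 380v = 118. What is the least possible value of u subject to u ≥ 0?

282

gcd(380, 119) = 1.
1 divides 118, so solutions exist.
By Bézout, 119×(99) + 380×(-31) = 1.
Scale by 118/1 = 118: (u₀, v₀) = (11682, -3658).
General solution: u = 11682 + 380t, v = -3658 - 119t for integer t.
u ≥ 0: smallest is 11682 mod 380 = 282 (at t = -30), with v = -88.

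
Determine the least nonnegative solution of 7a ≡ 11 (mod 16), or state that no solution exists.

gcd(16, 7) = 1.
1 divides 11, so solutions exist.
By Bézout, 7·(7) + 16·(-3) = 1.
So 7·(7) ≡ 1 (mod 16); multiply by 11: a ≡ 77 (mod 16).
Smallest nonnegative: a = 77 mod 16 = 13.

13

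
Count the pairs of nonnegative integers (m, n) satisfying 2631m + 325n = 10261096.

gcd(2631, 325) = 1.
By Bézout, 2631×(21) + 325×(-170) = 1.
One solution: (216, 29824).
General: m = 216 + 325t, n = 29824 - 2631t.
m ≥ 0 ⇒ t ≥ 0; n ≥ 0 ⇒ t ≤ 11. So t ∈ [0, 11]: 12 solutions.

12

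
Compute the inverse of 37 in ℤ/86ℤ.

gcd(86, 37) = 1.
By Bézout, 37*(7) + 86*(-3) = 1.
So 37*7 ≡ 1 (mod 86), and 7 mod 86 = 7.

7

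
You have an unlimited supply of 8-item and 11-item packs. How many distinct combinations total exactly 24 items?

Need nonnegative integers with 8j + 11k = 24.
gcd(8, 11) = 1, and 8·(-4) + 11·(3) = 1.
So (j₀, k₀) = (-96, 72); general j = -96 + 11t, k = 72 - 8t.
j ≥ 0 ⇒ t ≥ 9; k ≥ 0 ⇒ t ≤ 9. That's 1 value of t.

1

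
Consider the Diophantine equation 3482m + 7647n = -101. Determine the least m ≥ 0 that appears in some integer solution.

5576

gcd(7647, 3482) = 1  (7647 = 2×3482 + 683, 3482 = 5×683 + 67, 683 = 10×67 + 13, 67 = 5×13 + 2, 13 = 6×2 + 1, 2 = 2×1).
1 divides -101, so solutions exist.
Back-substituting, 3482×(-3538) + 7647×(1611) = 1.
Scale by -101/1 = -101: (m₀, n₀) = (357338, -162711).
General solution: m = 357338 + 7647t, n = -162711 - 3482t for integer t.
m ≥ 0: smallest is 357338 mod 7647 = 5576 (at t = -46), with n = -2539.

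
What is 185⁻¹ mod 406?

327

gcd(406, 185) = 1.
By Bézout, 185*(-79) + 406*(36) = 1.
So 185*-79 ≡ 1 (mod 406), and -79 mod 406 = 327.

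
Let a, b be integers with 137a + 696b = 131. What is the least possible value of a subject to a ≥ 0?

gcd(696, 137) = 1.
1 divides 131, so solutions exist.
By Bézout, 137*(-127) + 696*(25) = 1.
Scale by 131/1 = 131: (a₀, b₀) = (-16637, 3275).
General solution: a = -16637 + 696t, b = 3275 - 137t for integer t.
a ≥ 0: smallest is -16637 mod 696 = 67 (at t = 24), with b = -13.

67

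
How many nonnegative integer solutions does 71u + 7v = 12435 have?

25

gcd(71, 7):
  71 = 10×7 + 1
  7 = 7×1
so gcd(71, 7) = 1.
Back-substitute for Bézout coefficients:
  1 = 71 - 10×7
  ... = 71×(1) + 7×(-10)
Scale by 12435: one solution is (12435, -124350). Reduce u mod 7: (3, 1746).
General: u = 3 + 7t, v = 1746 - 71t.
u ≥ 0 ⇒ t ≥ 0; v ≥ 0 ⇒ t ≤ 24. So t ∈ [0, 24]: 25 solutions.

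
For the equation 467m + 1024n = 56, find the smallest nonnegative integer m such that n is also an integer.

gcd(1024, 467):
  1024 = 2×467 + 90
  467 = 5×90 + 17
  90 = 5×17 + 5
  17 = 3×5 + 2
  5 = 2×2 + 1
  2 = 2×1
so gcd(1024, 467) = 1.
1 divides 56, so solutions exist.
Back-substitute for Bézout coefficients:
  1 = 5 - 2×2
  ... = 467×(-421) + 1024×(192)
Scale by 56/1 = 56: (m₀, n₀) = (-23576, 10752).
General solution: m = -23576 + 1024t, n = 10752 - 467t for integer t.
m ≥ 0: smallest is -23576 mod 1024 = 1000 (at t = 24), with n = -456.

1000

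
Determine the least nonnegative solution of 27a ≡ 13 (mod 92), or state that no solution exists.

55

gcd(92, 27) = 1  (92 = 3*27 + 11, 27 = 2*11 + 5, 11 = 2*5 + 1, 5 = 5*1).
1 divides 13, so solutions exist.
Back-substituting, 27*(-17) + 92*(5) = 1.
So 27*(-17) ≡ 1 (mod 92); multiply by 13: a ≡ -221 (mod 92).
Smallest nonnegative: a = -221 mod 92 = 55.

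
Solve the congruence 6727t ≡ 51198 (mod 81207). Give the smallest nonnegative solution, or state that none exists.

10329

gcd(81207, 6727):
  81207 = 12·6727 + 483
  6727 = 13·483 + 448
  483 = 1·448 + 35
  448 = 12·35 + 28
  35 = 1·28 + 7
  28 = 4·7
so gcd(81207, 6727) = 7.
7 divides 51198, so solutions exist.
Back-substitute for Bézout coefficients:
  7 = 35 - 1·28
  ... = 6727·(-2354) + 81207·(195)
So 6727·(-2354) ≡ 7 (mod 81207); multiply by 7314: t ≡ -17217156 (mod 11601).
Smallest nonnegative: t = -17217156 mod 11601 = 10329.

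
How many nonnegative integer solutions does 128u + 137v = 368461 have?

gcd(137, 128) = 1  (137 = 1·128 + 9, 128 = 14·9 + 2, 9 = 4·2 + 1, 2 = 2·1).
Back-substituting, 128·(-61) + 137·(57) = 1.
Scale by 368461: one solution is (-22476121, 21002277). Reduce u mod 137: (99, 2597).
General: u = 99 + 137t, v = 2597 - 128t.
u ≥ 0 ⇒ t ≥ 0; v ≥ 0 ⇒ t ≤ 20. So t ∈ [0, 20]: 21 solutions.

21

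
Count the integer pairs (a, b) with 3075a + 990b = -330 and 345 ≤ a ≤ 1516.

18

gcd(3075, 990) = 15.
By Bézout, 3075·(19) + 990·(-59) = 15.
Particular solution: (44, -137).
General solution: a = 44 + 66t, b = -137 - 205t for integer t.
345 ≤ 44 + 66t ≤ 1516 gives t ∈ [5, 22], which is 18 values.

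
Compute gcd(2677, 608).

gcd(2677, 608):
  2677 = 4×608 + 245
  608 = 2×245 + 118
  245 = 2×118 + 9
  118 = 13×9 + 1
  9 = 9×1
so gcd(2677, 608) = 1.

1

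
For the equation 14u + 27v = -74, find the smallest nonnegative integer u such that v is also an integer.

14

gcd(27, 14):
  27 = 1*14 + 13
  14 = 1*13 + 1
  13 = 13*1
so gcd(27, 14) = 1.
1 divides -74, so solutions exist.
Back-substitute for Bézout coefficients:
  1 = 14 - 1*13
  ... = 14*(2) + 27*(-1)
Scale by -74/1 = -74: (u₀, v₀) = (-148, 74).
General solution: u = -148 + 27t, v = 74 - 14t for integer t.
u ≥ 0: smallest is -148 mod 27 = 14 (at t = 6), with v = -10.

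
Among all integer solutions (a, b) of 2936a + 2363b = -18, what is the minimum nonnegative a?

1299

gcd(2936, 2363) = 1.
1 divides -18, so solutions exist.
By Bézout, 2936*(-466) + 2363*(579) = 1.
Scale by -18/1 = -18: (a₀, b₀) = (8388, -10422).
General solution: a = 8388 + 2363t, b = -10422 - 2936t for integer t.
a ≥ 0: smallest is 8388 mod 2363 = 1299 (at t = -3), with b = -1614.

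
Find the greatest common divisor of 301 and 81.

gcd(301, 81):
  301 = 3×81 + 58
  81 = 1×58 + 23
  58 = 2×23 + 12
  23 = 1×12 + 11
  12 = 1×11 + 1
  11 = 11×1
so gcd(301, 81) = 1.

1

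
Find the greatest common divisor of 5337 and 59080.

gcd(59080, 5337):
  59080 = 11·5337 + 373
  5337 = 14·373 + 115
  373 = 3·115 + 28
  115 = 4·28 + 3
  28 = 9·3 + 1
  3 = 3·1
so gcd(59080, 5337) = 1.

1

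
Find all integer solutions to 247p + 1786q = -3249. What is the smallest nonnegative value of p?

23

gcd(1786, 247) = 19.
19 divides -3249, so solutions exist.
By Bézout, 247*(29) + 1786*(-4) = 19.
Scale by -3249/19 = -171: (p₀, q₀) = (-4959, 684).
General solution: p = -4959 + 94t, q = 684 - 13t for integer t.
p ≥ 0: smallest is -4959 mod 94 = 23 (at t = 53), with q = -5.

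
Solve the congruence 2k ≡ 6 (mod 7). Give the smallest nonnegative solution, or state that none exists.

3

gcd(7, 2):
  7 = 3*2 + 1
  2 = 2*1
so gcd(7, 2) = 1.
1 divides 6, so solutions exist.
Back-substitute for Bézout coefficients:
  1 = 7 - 3*2
  ... = 2*(-3) + 7*(1)
So 2*(-3) ≡ 1 (mod 7); multiply by 6: k ≡ -18 (mod 7).
Smallest nonnegative: k = -18 mod 7 = 3.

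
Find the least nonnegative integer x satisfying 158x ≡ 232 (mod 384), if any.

140

gcd(384, 158):
  384 = 2·158 + 68
  158 = 2·68 + 22
  68 = 3·22 + 2
  22 = 11·2
so gcd(384, 158) = 2.
2 divides 232, so solutions exist.
Back-substitute for Bézout coefficients:
  2 = 68 - 3·22
  ... = 158·(-17) + 384·(7)
So 158·(-17) ≡ 2 (mod 384); multiply by 116: x ≡ -1972 (mod 192).
Smallest nonnegative: x = -1972 mod 192 = 140.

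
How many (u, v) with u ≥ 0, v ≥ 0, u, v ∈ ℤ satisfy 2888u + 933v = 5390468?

gcd(2888, 933):
  2888 = 3·933 + 89
  933 = 10·89 + 43
  89 = 2·43 + 3
  43 = 14·3 + 1
  3 = 3·1
so gcd(2888, 933) = 1.
Back-substitute for Bézout coefficients:
  1 = 43 - 14·3
  ... = 2888·(-304) + 933·(941)
Scale by 5390468: one solution is (-1638702272, 5072430388). Reduce u mod 933: (268, 4948).
General: u = 268 + 933t, v = 4948 - 2888t.
u ≥ 0 ⇒ t ≥ 0; v ≥ 0 ⇒ t ≤ 1. So t ∈ [0, 1]: 2 solutions.

2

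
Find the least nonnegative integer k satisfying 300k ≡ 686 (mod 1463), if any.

1358

gcd(1463, 300) = 1.
1 divides 686, so solutions exist.
By Bézout, 300*(356) + 1463*(-73) = 1.
So 300*(356) ≡ 1 (mod 1463); multiply by 686: k ≡ 244216 (mod 1463).
Smallest nonnegative: k = 244216 mod 1463 = 1358.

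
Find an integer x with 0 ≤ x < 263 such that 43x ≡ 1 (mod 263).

gcd(263, 43) = 1  (263 = 6*43 + 5, 43 = 8*5 + 3, 5 = 1*3 + 2, 3 = 1*2 + 1, 2 = 2*1).
Back-substituting, 43*(104) + 263*(-17) = 1.
So 43*104 ≡ 1 (mod 263), and 104 mod 263 = 104.

104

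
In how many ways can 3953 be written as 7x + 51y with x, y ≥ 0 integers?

gcd(51, 7) = 1.
By Bézout, 7·(22) + 51·(-3) = 1.
One solution: (11, 76).
General: x = 11 + 51t, y = 76 - 7t.
x ≥ 0 ⇒ t ≥ 0; y ≥ 0 ⇒ t ≤ 10. So t ∈ [0, 10]: 11 solutions.

11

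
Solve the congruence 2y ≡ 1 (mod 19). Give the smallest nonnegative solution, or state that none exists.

10

gcd(19, 2) = 1.
1 divides 1, so solutions exist.
By Bézout, 2*(-9) + 19*(1) = 1.
So 2*(-9) ≡ 1 (mod 19); multiply by 1: y ≡ -9 (mod 19).
Smallest nonnegative: y = -9 mod 19 = 10.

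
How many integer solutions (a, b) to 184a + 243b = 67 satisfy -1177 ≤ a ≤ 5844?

29

gcd(243, 184):
  243 = 1·184 + 59
  184 = 3·59 + 7
  59 = 8·7 + 3
  7 = 2·3 + 1
  3 = 3·1
so gcd(243, 184) = 1.
Back-substitute for Bézout coefficients:
  1 = 7 - 2·3
  ... = 184·(70) + 243·(-53)
Scale by 67: particular solution (4690, -3551); reduce a mod 243: (73, -55).
General solution: a = 73 + 243t, b = -55 - 184t for integer t.
-1177 ≤ 73 + 243t ≤ 5844 gives t ∈ [-5, 23], which is 29 values.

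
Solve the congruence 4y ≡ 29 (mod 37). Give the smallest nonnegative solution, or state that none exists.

35

gcd(37, 4):
  37 = 9×4 + 1
  4 = 4×1
so gcd(37, 4) = 1.
1 divides 29, so solutions exist.
Back-substitute for Bézout coefficients:
  1 = 37 - 9×4
  ... = 4×(-9) + 37×(1)
So 4×(-9) ≡ 1 (mod 37); multiply by 29: y ≡ -261 (mod 37).
Smallest nonnegative: y = -261 mod 37 = 35.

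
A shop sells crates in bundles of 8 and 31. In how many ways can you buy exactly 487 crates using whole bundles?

2

Need nonnegative integers with 8j + 31k = 487.
gcd(8, 31) = 1, and 8·(4) + 31·(-1) = 1.
So (j₀, k₀) = (1948, -487); general j = 1948 + 31t, k = -487 - 8t.
j ≥ 0 ⇒ t ≥ -62; k ≥ 0 ⇒ t ≤ -61. That's 2 values of t.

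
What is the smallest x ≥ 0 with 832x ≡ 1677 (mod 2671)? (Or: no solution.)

gcd(2671, 832) = 1  (2671 = 3·832 + 175, 832 = 4·175 + 132, 175 = 1·132 + 43, 132 = 3·43 + 3, 43 = 14·3 + 1, 3 = 3·1).
1 divides 1677, so solutions exist.
Back-substituting, 832·(-870) + 2671·(271) = 1.
So 832·(-870) ≡ 1 (mod 2671); multiply by 1677: x ≡ -1458990 (mod 2671).
Smallest nonnegative: x = -1458990 mod 2671 = 2047.

2047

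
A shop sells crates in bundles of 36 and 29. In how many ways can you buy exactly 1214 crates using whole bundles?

Need nonnegative integers with 36j + 29k = 1214.
gcd(36, 29) = 1, and 36·(-4) + 29·(5) = 1.
So (j₀, k₀) = (-4856, 6070); general j = -4856 + 29t, k = 6070 - 36t.
j ≥ 0 ⇒ t ≥ 168; k ≥ 0 ⇒ t ≤ 168. That's 1 value of t.

1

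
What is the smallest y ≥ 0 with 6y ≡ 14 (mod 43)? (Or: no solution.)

gcd(43, 6) = 1.
1 divides 14, so solutions exist.
By Bézout, 6*(-7) + 43*(1) = 1.
So 6*(-7) ≡ 1 (mod 43); multiply by 14: y ≡ -98 (mod 43).
Smallest nonnegative: y = -98 mod 43 = 31.

31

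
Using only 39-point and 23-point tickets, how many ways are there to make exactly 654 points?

Need nonnegative integers with 39j + 23k = 654.
gcd(39, 23) = 1, and 39·(-10) + 23·(17) = 1.
So (j₀, k₀) = (-6540, 11118); general j = -6540 + 23t, k = 11118 - 39t.
j ≥ 0 ⇒ t ≥ 285; k ≥ 0 ⇒ t ≤ 285. That's 1 value of t.

1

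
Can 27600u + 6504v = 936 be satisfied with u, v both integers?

gcd(27600, 6504) = 24.
24 divides 936, so integer solutions exist.

yes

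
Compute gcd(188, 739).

gcd(739, 188):
  739 = 3×188 + 175
  188 = 1×175 + 13
  175 = 13×13 + 6
  13 = 2×6 + 1
  6 = 6×1
so gcd(739, 188) = 1.

1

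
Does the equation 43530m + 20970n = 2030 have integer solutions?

gcd(43530, 20970):
  43530 = 2·20970 + 1590
  20970 = 13·1590 + 300
  1590 = 5·300 + 90
  300 = 3·90 + 30
  90 = 3·30
so gcd(43530, 20970) = 30.
30 does not divide 2030 (remainder 20), so no integer solutions.

no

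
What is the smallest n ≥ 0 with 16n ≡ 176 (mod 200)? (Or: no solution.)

gcd(200, 16) = 8.
8 divides 176, so solutions exist.
By Bézout, 16×(-12) + 200×(1) = 8.
So 16×(-12) ≡ 8 (mod 200); multiply by 22: n ≡ -264 (mod 25).
Smallest nonnegative: n = -264 mod 25 = 11.

11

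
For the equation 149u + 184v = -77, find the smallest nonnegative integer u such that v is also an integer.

39

gcd(184, 149) = 1  (184 = 1·149 + 35, 149 = 4·35 + 9, 35 = 3·9 + 8, 9 = 1·8 + 1, 8 = 8·1).
1 divides -77, so solutions exist.
Back-substituting, 149·(21) + 184·(-17) = 1.
Scale by -77/1 = -77: (u₀, v₀) = (-1617, 1309).
General solution: u = -1617 + 184t, v = 1309 - 149t for integer t.
u ≥ 0: smallest is -1617 mod 184 = 39 (at t = 9), with v = -32.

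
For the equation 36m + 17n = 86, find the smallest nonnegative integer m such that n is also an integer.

gcd(36, 17) = 1  (36 = 2·17 + 2, 17 = 8·2 + 1, 2 = 2·1).
1 divides 86, so solutions exist.
Back-substituting, 36·(-8) + 17·(17) = 1.
Scale by 86/1 = 86: (m₀, n₀) = (-688, 1462).
General solution: m = -688 + 17t, n = 1462 - 36t for integer t.
m ≥ 0: smallest is -688 mod 17 = 9 (at t = 41), with n = -14.

9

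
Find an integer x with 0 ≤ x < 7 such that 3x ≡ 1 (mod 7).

5

gcd(7, 3) = 1.
By Bézout, 3·(-2) + 7·(1) = 1.
So 3·-2 ≡ 1 (mod 7), and -2 mod 7 = 5.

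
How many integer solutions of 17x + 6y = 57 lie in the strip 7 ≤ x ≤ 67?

10

gcd(17, 6) = 1.
By Bézout, 17*(-1) + 6*(3) = 1.
Particular solution: (3, 1).
General solution: x = 3 + 6t, y = 1 - 17t for integer t.
7 ≤ 3 + 6t ≤ 67 gives t ∈ [1, 10], which is 10 values.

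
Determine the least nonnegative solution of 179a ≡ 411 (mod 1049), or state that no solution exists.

gcd(1049, 179):
  1049 = 5·179 + 154
  179 = 1·154 + 25
  154 = 6·25 + 4
  25 = 6·4 + 1
  4 = 4·1
so gcd(1049, 179) = 1.
1 divides 411, so solutions exist.
Back-substitute for Bézout coefficients:
  1 = 25 - 6·4
  ... = 179·(252) + 1049·(-43)
So 179·(252) ≡ 1 (mod 1049); multiply by 411: a ≡ 103572 (mod 1049).
Smallest nonnegative: a = 103572 mod 1049 = 770.

770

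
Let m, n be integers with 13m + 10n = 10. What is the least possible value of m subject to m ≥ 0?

gcd(13, 10) = 1  (13 = 1×10 + 3, 10 = 3×3 + 1, 3 = 3×1).
1 divides 10, so solutions exist.
Back-substituting, 13×(-3) + 10×(4) = 1.
Scale by 10/1 = 10: (m₀, n₀) = (-30, 40).
General solution: m = -30 + 10t, n = 40 - 13t for integer t.
m ≥ 0: smallest is -30 mod 10 = 0 (at t = 3), with n = 1.

0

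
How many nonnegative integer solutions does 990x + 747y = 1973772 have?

gcd(990, 747) = 9  (990 = 1·747 + 243, 747 = 3·243 + 18, 243 = 13·18 + 9, 18 = 2·9).
Back-substituting, 990·(40) + 747·(-53) = 9.
Scale by 219308: one solution is (8772320, -11623324). Reduce x mod 83: (50, 2576).
General: x = 50 + 83t, y = 2576 - 110t.
x ≥ 0 ⇒ t ≥ 0; y ≥ 0 ⇒ t ≤ 23. So t ∈ [0, 23]: 24 solutions.

24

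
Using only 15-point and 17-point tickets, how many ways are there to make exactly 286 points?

1

Need nonnegative integers with 15j + 17k = 286.
gcd(15, 17) = 1, and 15·(8) + 17·(-7) = 1.
So (j₀, k₀) = (2288, -2002); general j = 2288 + 17t, k = -2002 - 15t.
j ≥ 0 ⇒ t ≥ -134; k ≥ 0 ⇒ t ≤ -134. That's 1 value of t.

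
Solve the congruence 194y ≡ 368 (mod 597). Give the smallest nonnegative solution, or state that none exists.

gcd(597, 194):
  597 = 3*194 + 15
  194 = 12*15 + 14
  15 = 1*14 + 1
  14 = 14*1
so gcd(597, 194) = 1.
1 divides 368, so solutions exist.
Back-substitute for Bézout coefficients:
  1 = 15 - 1*14
  ... = 194*(-40) + 597*(13)
So 194*(-40) ≡ 1 (mod 597); multiply by 368: y ≡ -14720 (mod 597).
Smallest nonnegative: y = -14720 mod 597 = 205.

205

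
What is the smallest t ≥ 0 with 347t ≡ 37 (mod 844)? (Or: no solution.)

gcd(844, 347) = 1  (844 = 2*347 + 150, 347 = 2*150 + 47, 150 = 3*47 + 9, 47 = 5*9 + 2, 9 = 4*2 + 1, 2 = 2*1).
1 divides 37, so solutions exist.
Back-substituting, 347*(-377) + 844*(155) = 1.
So 347*(-377) ≡ 1 (mod 844); multiply by 37: t ≡ -13949 (mod 844).
Smallest nonnegative: t = -13949 mod 844 = 399.

399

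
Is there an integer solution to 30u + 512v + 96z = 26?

gcd(512, 30) = 2  (512 = 17*30 + 2, 30 = 15*2).
gcd(2, 96) = 2.
2 divides 26, so integer solutions exist.

yes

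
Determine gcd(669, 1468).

1

gcd(1468, 669):
  1468 = 2·669 + 130
  669 = 5·130 + 19
  130 = 6·19 + 16
  19 = 1·16 + 3
  16 = 5·3 + 1
  3 = 3·1
so gcd(1468, 669) = 1.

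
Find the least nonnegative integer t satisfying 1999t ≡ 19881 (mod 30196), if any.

gcd(30196, 1999) = 1.
1 divides 19881, so solutions exist.
By Bézout, 1999×(2719) + 30196×(-180) = 1.
So 1999×(2719) ≡ 1 (mod 30196); multiply by 19881: t ≡ 54056439 (mod 30196).
Smallest nonnegative: t = 54056439 mod 30196 = 5599.

5599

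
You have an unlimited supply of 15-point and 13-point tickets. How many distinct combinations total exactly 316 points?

Need nonnegative integers with 15j + 13k = 316.
gcd(15, 13) = 1, and 15·(-6) + 13·(7) = 1.
So (j₀, k₀) = (-1896, 2212); general j = -1896 + 13t, k = 2212 - 15t.
j ≥ 0 ⇒ t ≥ 146; k ≥ 0 ⇒ t ≤ 147. That's 2 values of t.

2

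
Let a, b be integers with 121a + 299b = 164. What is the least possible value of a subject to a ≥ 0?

gcd(299, 121) = 1.
1 divides 164, so solutions exist.
By Bézout, 121*(-42) + 299*(17) = 1.
Scale by 164/1 = 164: (a₀, b₀) = (-6888, 2788).
General solution: a = -6888 + 299t, b = 2788 - 121t for integer t.
a ≥ 0: smallest is -6888 mod 299 = 288 (at t = 24), with b = -116.

288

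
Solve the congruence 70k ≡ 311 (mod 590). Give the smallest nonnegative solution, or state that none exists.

no solution

gcd(590, 70) = 10.
10 does not divide 311, so the congruence has no solution.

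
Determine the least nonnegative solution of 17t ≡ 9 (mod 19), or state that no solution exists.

gcd(19, 17) = 1  (19 = 1·17 + 2, 17 = 8·2 + 1, 2 = 2·1).
1 divides 9, so solutions exist.
Back-substituting, 17·(9) + 19·(-8) = 1.
So 17·(9) ≡ 1 (mod 19); multiply by 9: t ≡ 81 (mod 19).
Smallest nonnegative: t = 81 mod 19 = 5.

5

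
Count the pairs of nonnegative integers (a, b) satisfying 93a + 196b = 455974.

25

gcd(196, 93) = 1.
By Bézout, 93·(-59) + 196·(28) = 1.
One solution: (102, 2278).
General: a = 102 + 196t, b = 2278 - 93t.
a ≥ 0 ⇒ t ≥ 0; b ≥ 0 ⇒ t ≤ 24. So t ∈ [0, 24]: 25 solutions.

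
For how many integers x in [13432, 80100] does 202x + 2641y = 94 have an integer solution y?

gcd(2641, 202):
  2641 = 13*202 + 15
  202 = 13*15 + 7
  15 = 2*7 + 1
  7 = 7*1
so gcd(2641, 202) = 1.
Back-substitute for Bézout coefficients:
  1 = 15 - 2*7
  ... = 202*(-353) + 2641*(27)
Scale by 94: particular solution (-33182, 2538); reduce x mod 2641: (1151, -88).
General solution: x = 1151 + 2641t, y = -88 - 202t for integer t.
13432 ≤ 1151 + 2641t ≤ 80100 gives t ∈ [5, 29], which is 25 values.

25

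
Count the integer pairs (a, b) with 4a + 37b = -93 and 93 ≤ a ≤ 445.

gcd(37, 4) = 1.
By Bézout, 4·(-9) + 37·(1) = 1.
Particular solution: (23, -5).
General solution: a = 23 + 37t, b = -5 - 4t for integer t.
93 ≤ 23 + 37t ≤ 445 gives t ∈ [2, 11], which is 10 values.

10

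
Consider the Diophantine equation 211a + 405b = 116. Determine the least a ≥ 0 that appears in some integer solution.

gcd(405, 211):
  405 = 1·211 + 194
  211 = 1·194 + 17
  194 = 11·17 + 7
  17 = 2·7 + 3
  7 = 2·3 + 1
  3 = 3·1
so gcd(405, 211) = 1.
1 divides 116, so solutions exist.
Back-substitute for Bézout coefficients:
  1 = 7 - 2·3
  ... = 211·(-119) + 405·(62)
Scale by 116/1 = 116: (a₀, b₀) = (-13804, 7192).
General solution: a = -13804 + 405t, b = 7192 - 211t for integer t.
a ≥ 0: smallest is -13804 mod 405 = 371 (at t = 35), with b = -193.

371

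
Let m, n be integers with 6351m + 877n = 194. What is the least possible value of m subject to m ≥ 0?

gcd(6351, 877):
  6351 = 7×877 + 212
  877 = 4×212 + 29
  212 = 7×29 + 9
  29 = 3×9 + 2
  9 = 4×2 + 1
  2 = 2×1
so gcd(6351, 877) = 1.
1 divides 194, so solutions exist.
Back-substitute for Bézout coefficients:
  1 = 9 - 4×2
  ... = 6351×(393) + 877×(-2846)
Scale by 194/1 = 194: (m₀, n₀) = (76242, -552124).
General solution: m = 76242 + 877t, n = -552124 - 6351t for integer t.
m ≥ 0: smallest is 76242 mod 877 = 820 (at t = -86), with n = -5938.

820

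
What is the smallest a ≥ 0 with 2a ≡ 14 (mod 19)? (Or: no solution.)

gcd(19, 2) = 1  (19 = 9*2 + 1, 2 = 2*1).
1 divides 14, so solutions exist.
Back-substituting, 2*(-9) + 19*(1) = 1.
So 2*(-9) ≡ 1 (mod 19); multiply by 14: a ≡ -126 (mod 19).
Smallest nonnegative: a = -126 mod 19 = 7.

7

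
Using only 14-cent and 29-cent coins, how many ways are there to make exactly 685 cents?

1

Need nonnegative integers with 14j + 29k = 685.
gcd(14, 29) = 1, and 14·(-2) + 29·(1) = 1.
So (j₀, k₀) = (-1370, 685); general j = -1370 + 29t, k = 685 - 14t.
j ≥ 0 ⇒ t ≥ 48; k ≥ 0 ⇒ t ≤ 48. That's 1 value of t.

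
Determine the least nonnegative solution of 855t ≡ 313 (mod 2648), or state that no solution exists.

gcd(2648, 855) = 1.
1 divides 313, so solutions exist.
By Bézout, 855×(319) + 2648×(-103) = 1.
So 855×(319) ≡ 1 (mod 2648); multiply by 313: t ≡ 99847 (mod 2648).
Smallest nonnegative: t = 99847 mod 2648 = 1871.

1871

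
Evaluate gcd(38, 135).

1

gcd(135, 38):
  135 = 3·38 + 21
  38 = 1·21 + 17
  21 = 1·17 + 4
  17 = 4·4 + 1
  4 = 4·1
so gcd(135, 38) = 1.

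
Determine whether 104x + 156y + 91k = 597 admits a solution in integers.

no

gcd(156, 104) = 52.
gcd(52, 91) = 13.
13 does not divide 597 (remainder 12), so no integer solutions.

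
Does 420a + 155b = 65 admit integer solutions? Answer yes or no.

gcd(420, 155) = 5  (420 = 2·155 + 110, 155 = 1·110 + 45, 110 = 2·45 + 20, 45 = 2·20 + 5, 20 = 4·5).
5 divides 65, so integer solutions exist.

yes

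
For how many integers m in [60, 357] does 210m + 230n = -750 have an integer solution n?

13

gcd(230, 210) = 10.
By Bézout, 210×(11) + 230×(-10) = 10.
Particular solution: (3, -6).
General solution: m = 3 + 23t, n = -6 - 21t for integer t.
60 ≤ 3 + 23t ≤ 357 gives t ∈ [3, 15], which is 13 values.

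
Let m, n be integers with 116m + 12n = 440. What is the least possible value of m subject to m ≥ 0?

gcd(116, 12) = 4.
4 divides 440, so solutions exist.
By Bézout, 116×(-1) + 12×(10) = 4.
Scale by 440/4 = 110: (m₀, n₀) = (-110, 1100).
General solution: m = -110 + 3t, n = 1100 - 29t for integer t.
m ≥ 0: smallest is -110 mod 3 = 1 (at t = 37), with n = 27.

1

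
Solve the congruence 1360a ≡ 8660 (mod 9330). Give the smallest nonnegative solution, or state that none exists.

761

gcd(9330, 1360) = 10  (9330 = 6*1360 + 1170, 1360 = 1*1170 + 190, 1170 = 6*190 + 30, 190 = 6*30 + 10, 30 = 3*10).
10 divides 8660, so solutions exist.
Back-substituting, 1360*(295) + 9330*(-43) = 10.
So 1360*(295) ≡ 10 (mod 9330); multiply by 866: a ≡ 255470 (mod 933).
Smallest nonnegative: a = 255470 mod 933 = 761.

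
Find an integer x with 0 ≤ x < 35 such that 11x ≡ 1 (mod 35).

16

gcd(35, 11) = 1.
By Bézout, 11*(16) + 35*(-5) = 1.
So 11*16 ≡ 1 (mod 35), and 16 mod 35 = 16.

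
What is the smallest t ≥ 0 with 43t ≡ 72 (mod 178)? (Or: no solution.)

130

gcd(178, 43) = 1  (178 = 4*43 + 6, 43 = 7*6 + 1, 6 = 6*1).
1 divides 72, so solutions exist.
Back-substituting, 43*(29) + 178*(-7) = 1.
So 43*(29) ≡ 1 (mod 178); multiply by 72: t ≡ 2088 (mod 178).
Smallest nonnegative: t = 2088 mod 178 = 130.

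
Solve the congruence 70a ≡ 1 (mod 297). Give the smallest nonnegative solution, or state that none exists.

157

gcd(297, 70):
  297 = 4*70 + 17
  70 = 4*17 + 2
  17 = 8*2 + 1
  2 = 2*1
so gcd(297, 70) = 1.
1 divides 1, so solutions exist.
Back-substitute for Bézout coefficients:
  1 = 17 - 8*2
  ... = 70*(-140) + 297*(33)
So 70*(-140) ≡ 1 (mod 297); multiply by 1: a ≡ -140 (mod 297).
Smallest nonnegative: a = -140 mod 297 = 157.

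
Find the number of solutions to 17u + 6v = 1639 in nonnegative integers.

16

gcd(17, 6):
  17 = 2×6 + 5
  6 = 1×5 + 1
  5 = 5×1
so gcd(17, 6) = 1.
Back-substitute for Bézout coefficients:
  1 = 6 - 1×5
  ... = 17×(-1) + 6×(3)
Scale by 1639: one solution is (-1639, 4917). Reduce u mod 6: (5, 259).
General: u = 5 + 6t, v = 259 - 17t.
u ≥ 0 ⇒ t ≥ 0; v ≥ 0 ⇒ t ≤ 15. So t ∈ [0, 15]: 16 solutions.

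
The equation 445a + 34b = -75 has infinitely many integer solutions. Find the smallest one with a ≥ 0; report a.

gcd(445, 34):
  445 = 13*34 + 3
  34 = 11*3 + 1
  3 = 3*1
so gcd(445, 34) = 1.
1 divides -75, so solutions exist.
Back-substitute for Bézout coefficients:
  1 = 34 - 11*3
  ... = 445*(-11) + 34*(144)
Scale by -75/1 = -75: (a₀, b₀) = (825, -10800).
General solution: a = 825 + 34t, b = -10800 - 445t for integer t.
a ≥ 0: smallest is 825 mod 34 = 9 (at t = -24), with b = -120.

9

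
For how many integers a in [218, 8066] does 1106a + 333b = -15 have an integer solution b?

23

gcd(1106, 333):
  1106 = 3*333 + 107
  333 = 3*107 + 12
  107 = 8*12 + 11
  12 = 1*11 + 1
  11 = 11*1
so gcd(1106, 333) = 1.
Back-substitute for Bézout coefficients:
  1 = 12 - 1*11
  ... = 1106*(-28) + 333*(93)
Scale by -15: particular solution (420, -1395); reduce a mod 333: (87, -289).
General solution: a = 87 + 333t, b = -289 - 1106t for integer t.
218 ≤ 87 + 333t ≤ 8066 gives t ∈ [1, 23], which is 23 values.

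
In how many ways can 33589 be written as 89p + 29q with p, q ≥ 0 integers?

gcd(89, 29):
  89 = 3·29 + 2
  29 = 14·2 + 1
  2 = 2·1
so gcd(89, 29) = 1.
Back-substitute for Bézout coefficients:
  1 = 29 - 14·2
  ... = 89·(-14) + 29·(43)
Scale by 33589: one solution is (-470246, 1444327). Reduce p mod 29: (18, 1103).
General: p = 18 + 29t, q = 1103 - 89t.
p ≥ 0 ⇒ t ≥ 0; q ≥ 0 ⇒ t ≤ 12. So t ∈ [0, 12]: 13 solutions.

13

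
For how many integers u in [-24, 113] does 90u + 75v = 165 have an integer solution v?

gcd(90, 75) = 15  (90 = 1·75 + 15, 75 = 5·15).
Back-substituting, 90·(1) + 75·(-1) = 15.
Scale by 11: particular solution (11, -11); reduce u mod 5: (1, 1).
General solution: u = 1 + 5t, v = 1 - 6t for integer t.
-24 ≤ 1 + 5t ≤ 113 gives t ∈ [-5, 22], which is 28 values.

28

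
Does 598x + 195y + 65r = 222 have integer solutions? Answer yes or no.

no

gcd(598, 195) = 13  (598 = 3·195 + 13, 195 = 15·13).
gcd(13, 65) = 13.
13 does not divide 222 (remainder 1), so no integer solutions.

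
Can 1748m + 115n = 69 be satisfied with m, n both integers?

yes

gcd(1748, 115) = 23  (1748 = 15×115 + 23, 115 = 5×23).
23 divides 69, so integer solutions exist.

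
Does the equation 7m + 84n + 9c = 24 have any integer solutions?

gcd(84, 7) = 7  (84 = 12×7).
gcd(7, 9) = 1.
1 divides 24, so integer solutions exist.

yes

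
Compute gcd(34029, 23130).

gcd(34029, 23130):
  34029 = 1·23130 + 10899
  23130 = 2·10899 + 1332
  10899 = 8·1332 + 243
  1332 = 5·243 + 117
  243 = 2·117 + 9
  117 = 13·9
so gcd(34029, 23130) = 9.

9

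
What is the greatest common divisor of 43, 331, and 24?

1

gcd(331, 43):
  331 = 7×43 + 30
  43 = 1×30 + 13
  30 = 2×13 + 4
  13 = 3×4 + 1
  4 = 4×1
so gcd(331, 43) = 1.
gcd(1, 24) = 1.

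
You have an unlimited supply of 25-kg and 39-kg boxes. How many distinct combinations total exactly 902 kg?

Need nonnegative integers with 25j + 39k = 902.
gcd(25, 39) = 1, and 25·(-14) + 39·(9) = 1.
So (j₀, k₀) = (-12628, 8118); general j = -12628 + 39t, k = 8118 - 25t.
j ≥ 0 ⇒ t ≥ 324; k ≥ 0 ⇒ t ≤ 324. That's 1 value of t.

1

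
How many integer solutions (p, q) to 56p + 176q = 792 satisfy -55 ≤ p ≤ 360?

19

gcd(176, 56):
  176 = 3*56 + 8
  56 = 7*8
so gcd(176, 56) = 8.
Back-substitute for Bézout coefficients:
  8 = 176 - 3*56
  ... = 56*(-3) + 176*(1)
Scale by 99: particular solution (-297, 99); reduce p mod 22: (11, 1).
General solution: p = 11 + 22t, q = 1 - 7t for integer t.
-55 ≤ 11 + 22t ≤ 360 gives t ∈ [-3, 15], which is 19 values.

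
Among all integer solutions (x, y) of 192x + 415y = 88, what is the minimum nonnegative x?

329

gcd(415, 192) = 1  (415 = 2·192 + 31, 192 = 6·31 + 6, 31 = 5·6 + 1, 6 = 6·1).
1 divides 88, so solutions exist.
Back-substituting, 192·(-67) + 415·(31) = 1.
Scale by 88/1 = 88: (x₀, y₀) = (-5896, 2728).
General solution: x = -5896 + 415t, y = 2728 - 192t for integer t.
x ≥ 0: smallest is -5896 mod 415 = 329 (at t = 15), with y = -152.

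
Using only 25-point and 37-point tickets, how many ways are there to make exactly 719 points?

Need nonnegative integers with 25j + 37k = 719.
gcd(25, 37) = 1, and 25·(3) + 37·(-2) = 1.
So (j₀, k₀) = (2157, -1438); general j = 2157 + 37t, k = -1438 - 25t.
j ≥ 0 ⇒ t ≥ -58; k ≥ 0 ⇒ t ≤ -58. That's 1 value of t.

1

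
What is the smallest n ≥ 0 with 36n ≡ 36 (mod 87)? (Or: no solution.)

1

gcd(87, 36) = 3  (87 = 2×36 + 15, 36 = 2×15 + 6, 15 = 2×6 + 3, 6 = 2×3).
3 divides 36, so solutions exist.
Back-substituting, 36×(-12) + 87×(5) = 3.
So 36×(-12) ≡ 3 (mod 87); multiply by 12: n ≡ -144 (mod 29).
Smallest nonnegative: n = -144 mod 29 = 1.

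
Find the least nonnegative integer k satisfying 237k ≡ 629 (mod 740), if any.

37

gcd(740, 237):
  740 = 3*237 + 29
  237 = 8*29 + 5
  29 = 5*5 + 4
  5 = 1*4 + 1
  4 = 4*1
so gcd(740, 237) = 1.
1 divides 629, so solutions exist.
Back-substitute for Bézout coefficients:
  1 = 5 - 1*4
  ... = 237*(153) + 740*(-49)
So 237*(153) ≡ 1 (mod 740); multiply by 629: k ≡ 96237 (mod 740).
Smallest nonnegative: k = 96237 mod 740 = 37.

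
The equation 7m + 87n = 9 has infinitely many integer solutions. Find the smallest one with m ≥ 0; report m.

51

gcd(87, 7):
  87 = 12·7 + 3
  7 = 2·3 + 1
  3 = 3·1
so gcd(87, 7) = 1.
1 divides 9, so solutions exist.
Back-substitute for Bézout coefficients:
  1 = 7 - 2·3
  ... = 7·(25) + 87·(-2)
Scale by 9/1 = 9: (m₀, n₀) = (225, -18).
General solution: m = 225 + 87t, n = -18 - 7t for integer t.
m ≥ 0: smallest is 225 mod 87 = 51 (at t = -2), with n = -4.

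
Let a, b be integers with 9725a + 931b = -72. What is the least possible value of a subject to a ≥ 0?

gcd(9725, 931) = 1.
1 divides -72, so solutions exist.
By Bézout, 9725×(424) + 931×(-4429) = 1.
Scale by -72/1 = -72: (a₀, b₀) = (-30528, 318888).
General solution: a = -30528 + 931t, b = 318888 - 9725t for integer t.
a ≥ 0: smallest is -30528 mod 931 = 195 (at t = 33), with b = -2037.

195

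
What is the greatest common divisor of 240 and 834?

gcd(834, 240) = 6  (834 = 3·240 + 114, 240 = 2·114 + 12, 114 = 9·12 + 6, 12 = 2·6).

6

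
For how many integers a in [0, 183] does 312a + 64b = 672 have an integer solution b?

23

gcd(312, 64) = 8  (312 = 4×64 + 56, 64 = 1×56 + 8, 56 = 7×8).
Back-substituting, 312×(-1) + 64×(5) = 8.
Scale by 84: particular solution (-84, 420); reduce a mod 8: (4, -9).
General solution: a = 4 + 8t, b = -9 - 39t for integer t.
0 ≤ 4 + 8t ≤ 183 gives t ∈ [0, 22], which is 23 values.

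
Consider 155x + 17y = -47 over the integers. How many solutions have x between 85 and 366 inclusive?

gcd(155, 17):
  155 = 9×17 + 2
  17 = 8×2 + 1
  2 = 2×1
so gcd(155, 17) = 1.
Back-substitute for Bézout coefficients:
  1 = 17 - 8×2
  ... = 155×(-8) + 17×(73)
Scale by -47: particular solution (376, -3431); reduce x mod 17: (2, -21).
General solution: x = 2 + 17t, y = -21 - 155t for integer t.
85 ≤ 2 + 17t ≤ 366 gives t ∈ [5, 21], which is 17 values.

17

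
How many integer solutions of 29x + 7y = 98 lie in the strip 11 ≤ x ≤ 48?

5

gcd(29, 7) = 1  (29 = 4*7 + 1, 7 = 7*1).
Back-substituting, 29*(1) + 7*(-4) = 1.
Scale by 98: particular solution (98, -392); reduce x mod 7: (0, 14).
General solution: x = 0 + 7t, y = 14 - 29t for integer t.
11 ≤ 0 + 7t ≤ 48 gives t ∈ [2, 6], which is 5 values.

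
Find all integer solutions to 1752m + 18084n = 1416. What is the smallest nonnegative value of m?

1033

gcd(18084, 1752):
  18084 = 10·1752 + 564
  1752 = 3·564 + 60
  564 = 9·60 + 24
  60 = 2·24 + 12
  24 = 2·12
so gcd(18084, 1752) = 12.
12 divides 1416, so solutions exist.
Back-substitute for Bézout coefficients:
  12 = 60 - 2·24
  ... = 1752·(609) + 18084·(-59)
Scale by 1416/12 = 118: (m₀, n₀) = (71862, -6962).
General solution: m = 71862 + 1507t, n = -6962 - 146t for integer t.
m ≥ 0: smallest is 71862 mod 1507 = 1033 (at t = -47), with n = -100.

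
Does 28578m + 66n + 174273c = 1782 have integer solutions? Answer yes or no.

gcd(28578, 66) = 66.
gcd(66, 174273) = 33.
33 divides 1782, so integer solutions exist.

yes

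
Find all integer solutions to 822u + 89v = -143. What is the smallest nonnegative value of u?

61

gcd(822, 89) = 1  (822 = 9×89 + 21, 89 = 4×21 + 5, 21 = 4×5 + 1, 5 = 5×1).
1 divides -143, so solutions exist.
Back-substituting, 822×(17) + 89×(-157) = 1.
Scale by -143/1 = -143: (u₀, v₀) = (-2431, 22451).
General solution: u = -2431 + 89t, v = 22451 - 822t for integer t.
u ≥ 0: smallest is -2431 mod 89 = 61 (at t = 28), with v = -565.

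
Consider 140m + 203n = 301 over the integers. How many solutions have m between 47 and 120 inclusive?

3

gcd(203, 140) = 7  (203 = 1×140 + 63, 140 = 2×63 + 14, 63 = 4×14 + 7, 14 = 2×7).
Back-substituting, 140×(-13) + 203×(9) = 7.
Scale by 43: particular solution (-559, 387); reduce m mod 29: (21, -13).
General solution: m = 21 + 29t, n = -13 - 20t for integer t.
47 ≤ 21 + 29t ≤ 120 gives t ∈ [1, 3], which is 3 values.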